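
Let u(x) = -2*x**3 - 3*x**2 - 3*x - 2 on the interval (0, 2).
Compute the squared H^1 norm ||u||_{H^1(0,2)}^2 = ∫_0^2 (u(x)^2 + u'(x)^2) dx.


||u||_{H^1}^2 = 46478/35

The H^1 norm (squared) on an interval (0, L) is
  ||u||_{H^1}^2 = ∫_0^L u(x)^2 dx + ∫_0^L u'(x)^2 dx.
Compute u'(x) = -6*x**2 - 6*x - 3.
Then u(x)^2 = 4*x**6 + 12*x**5 + 21*x**4 + 26*x**3 + 21*x**2 + 12*x + 4 and u'(x)^2 = 36*x**4 + 72*x**3 + 72*x**2 + 36*x + 9.
Integrate each monomial from 0 to 2 using ∫_0^2 c·x^n dx = c·2^(n+1)/(n+1):
  ∫_0^2 u(x)^2 dx = ∫_0^2 (4*x^6 + 12*x^5 + 21*x^4 + 26*x^3 + 21*x^2 + 12*x + 4) dx. Term by term:
    ∫_0^2 4*x^6 dx = 512/7;  ∫_0^2 12*x^5 dx = 128;  ∫_0^2 21*x^4 dx = 672/5;
    ∫_0^2 26*x^3 dx = 104;  ∫_0^2 21*x^2 dx = 56;  ∫_0^2 12*x dx = 24;
    ∫_0^2 4 dx = 8.
  Sum: 512/7 + 128 + 672/5 + 104 + 56 + 24 + 8 = 18464/35.
  ∫_0^2 u'(x)^2 dx = ∫_0^2 (36*x^4 + 72*x^3 + 72*x^2 + 36*x + 9) dx. Term by term:
    ∫_0^2 36*x^4 dx = 1152/5;  ∫_0^2 72*x^3 dx = 288;  ∫_0^2 72*x^2 dx = 192;
    ∫_0^2 36*x dx = 72;  ∫_0^2 9 dx = 18.
  Sum: 1152/5 + 288 + 192 + 72 + 18 = 4002/5.
Adding: ||u||_{H^1}^2 = 18464/35 + 4002/5 = 46478/35.


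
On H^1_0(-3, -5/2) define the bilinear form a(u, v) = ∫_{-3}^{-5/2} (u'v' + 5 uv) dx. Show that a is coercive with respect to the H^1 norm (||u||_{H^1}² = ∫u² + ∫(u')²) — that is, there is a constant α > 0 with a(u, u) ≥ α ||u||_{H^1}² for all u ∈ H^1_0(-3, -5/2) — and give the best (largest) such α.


α = 1

Coercivity of a(·,·) on H^1_0(-3, -5/2) means a(u, u) ≥ α ||u||_{H^1}² for every u ∈ H^1_0.
The interval has length L = 1/2, and Poincaré/coercivity depend only on L. Here a(u, u) = ∫(u')² + (5)·∫u².
Here c = 5 ≥ 1, so a(u,u) = ∫(u')² + c∫u² ≥ ∫(u')² + ∫u² = ||u||_{H^1}², i.e. α = 1 works. No larger α is possible: a(u,u) ≥ α||u||_{H^1}² means (1−α)∫(u')² ≥ (α−c)∫u², and for the modes u_n = sin(nπ(x−x₀)/L) (x₀ the left endpoint) one has ∫u_n²/∫(u_n')² = (L/(nπ))² → 0, so a(u_n,u_n)/||u_n||_{H^1}² → 1. Hence the optimal constant is α = 1.
Therefore α = 1.


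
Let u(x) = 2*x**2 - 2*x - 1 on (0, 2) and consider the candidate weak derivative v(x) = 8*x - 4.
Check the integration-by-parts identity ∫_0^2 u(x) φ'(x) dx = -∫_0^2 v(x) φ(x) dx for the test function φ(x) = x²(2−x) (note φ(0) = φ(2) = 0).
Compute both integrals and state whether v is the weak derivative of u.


LHS = -56/15, RHS = -112/15. No, v is not the weak derivative of u.

u(x) = 2*x**2 - 2*x - 1, classical derivative u'(x) = 4*x - 2.
φ(x) = x²(2−x), so φ'(x) = x*(4 - 3*x).
Note φ(0) = φ(2) = 0, so the boundary term u·φ vanishes.
LHS = ∫_0^2 u(x) φ'(x) dx = ∫_0^2 (-6*x^4 + 14*x^3 - 5*x^2 - 4*x) dx. Term by term:
  ∫_0^2 -6*x^4 dx = -192/5;  ∫_0^2 14*x^3 dx = 56;  ∫_0^2 -5*x^2 dx = -40/3;
  ∫_0^2 -4*x dx = -8.
Sum: -192/5 + 56 − 40/3 − 8 = -56/15.
So LHS = -56/15.
∫_0^2 v(x) φ(x) dx = ∫_0^2 (-8*x^4 + 20*x^3 - 8*x^2) dx. Term by term:
  ∫_0^2 -8*x^4 dx = -256/5;  ∫_0^2 20*x^3 dx = 80;  ∫_0^2 -8*x^2 dx = -64/3.
Sum: -256/5 + 80 − 64/3 = 112/15.
So RHS = -∫_0^2 v(x) φ(x) dx = -112/15.
LHS − RHS = 56/15 ≠ 0, so the identity fails.
(For a valid weak derivative the identity must hold for EVERY test function, in particular this one. The failure shows v is NOT the weak derivative of u.)
Correct weak derivative would be u'(x) = 4*x - 2.


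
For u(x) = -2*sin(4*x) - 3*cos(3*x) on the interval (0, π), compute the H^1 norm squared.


||u||_{H^1(0,π)}^2 = 960/7 + 79*π

u'(x) = 9*sin(3*x) - 8*cos(4*x).
Expand u² and (u')² and integrate term by term on (0, π), using: for integers n ≥ 1, ∫_0^π sin²(nx) dx = ∫_0^π cos²(nx) dx = π/2; for n ≠ n', ∫_0^π sin(nx)sin(n'x) dx = ∫_0^π cos(nx)cos(n'x) dx = 0; and by product-to-sum, ∫_0^π sin(nx)cos(n'x) dx = ½∫_0^π [sin((n+n')x) + sin((n−n')x)] dx, which is 0 when n+n' is even and 2n/(n²−n'²) when n+n' is odd (it need not vanish on (0, π)).
  u² squared terms: (-3)²·∫cos(3x)² dx = 9·π/2 = 9*π/2;  (-2)²·∫sin(4x)² dx = 4·π/2 = 2*π.
  u² cross terms: 2·(-3)·(-2)·∫cos(3x)·sin(4x) dx = 12·(8/7) = 96/7.
  So ∫_0^π u² dx = 9*π/2 + 2*π + 96/7 = 96/7 + 13*π/2.
  (u')² squared terms: (-8)²·∫cos(4x)² dx = 64·π/2 = 32*π;  (9)²·∫sin(3x)² dx = 81·π/2 = 81*π/2.
  (u')² cross terms: 2·(-8)·(9)·∫cos(4x)·sin(3x) dx = -144·(-6/7) = 864/7.
  So ∫_0^π (u')² dx = 32*π + 81*π/2 + 864/7 = 864/7 + 145*π/2.
||u||_{H^1}^2 = (96/7 + 13*π/2) + (864/7 + 145*π/2) = 960/7 + 79*π.


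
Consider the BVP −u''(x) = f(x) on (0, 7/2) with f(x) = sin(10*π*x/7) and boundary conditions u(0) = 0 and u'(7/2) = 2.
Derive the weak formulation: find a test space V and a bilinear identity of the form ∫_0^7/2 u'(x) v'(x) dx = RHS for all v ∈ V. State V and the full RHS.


V = {v ∈ H^1(0, 7/2) : v(0) = 0} (test functions vanish at x = 0 where u is specified); weak form: ∫_0^7/2 u'v' dx = ∫_0^7/2 (sin(10*π*x/7)) v dx + 2·v(7/2) for all v ∈ V.

Multiply both sides by a test function v and integrate from 0 to 7/2:
  ∫_0^7/2 −u''(x) v(x) dx = ∫_0^7/2 f(x) v(x) dx.
Integrate the LHS by parts once:
  ∫_0^7/2 −u'' v dx = −[u'(x) v(x)]_0^7/2 + ∫_0^7/2 u'(x) v'(x) dx.
Thus ∫_0^7/2 u'(x) v'(x) dx = ∫_0^7/2 f(x) v(x) dx + [u'(x) v(x)]_0^7/2.
Choose V so that boundary terms are either known or forced to vanish.
Mixed BC: u(0) = 0 (Dirichlet) and u'(7/2) = 2 (Neumann). Define V = {v ∈ H^1(0, 7/2) : v(0) = 0}. Then [u' v]_0^7/2 = u'(7/2)·v(7/2) − u'(0)·0 = 2·v(7/2).
Weak formulation: find u (satisfying any essential BC) such that ∫_0^7/2 u'(x) v'(x) dx = ∫_0^7/2 f v dx + 2·v(7/2) for all v ∈ V (Dirichlet at 0 absorbed into V; Neumann datum at x = 7/2 contributes the boundary term).
Substituting f(x) = sin(10*π*x/7), the right-hand side is ∫_0^7/2 (sin(10*π*x/7)) v dx + 2·v(7/2).


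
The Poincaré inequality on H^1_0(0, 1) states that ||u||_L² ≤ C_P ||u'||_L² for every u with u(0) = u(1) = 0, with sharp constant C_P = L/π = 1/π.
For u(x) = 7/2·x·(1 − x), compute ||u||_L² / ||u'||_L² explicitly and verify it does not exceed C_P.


||u||_L² / ||u'||_L² = sqrt(10)/10 < C_P = 1/π.

u(x) = 7/2·x·(1 − x), so u'(x) = 7/2 - 7*x.
u(x) = 7/2·x·(1 − x) vanishes at x = 0 and x = 1, so u ∈ H^1_0(0, 1). Differentiate via the product rule and integrate the resulting polynomials term by term.
  ∫_0^1 u² dx = ∫_0^1 (49*x^4/4 - 49*x^3/2 + 49*x^2/4) dx. Term by term:
    ∫_0^1 49*x^4/4 dx = 49/20;  ∫_0^1 -49*x^3/2 dx = -49/8;  ∫_0^1 49*x^2/4 dx = 49/12.
  Sum: 49/20 − 49/8 + 49/12 = 49/120.
  ∫_0^1 (u')² dx = ∫_0^1 (49*x^2 - 49*x + 49/4) dx. Term by term:
    ∫_0^1 49*x^2 dx = 49/3;  ∫_0^1 -49*x dx = -49/2;  ∫_0^1 49/4 dx = 49/4.
  Sum: 49/3 − 49/2 + 49/4 = 49/12.
∫_0^1 u² dx = 49/120, so ||u||_L² = 7*sqrt(30)/60.
∫_0^1 (u')² dx = 49/12, so ||u'||_L² = 7*sqrt(3)/6.
Ratio ||u||_L² / ||u'||_L² = sqrt(10)/10.
Sharp Poincaré constant on H^1_0(0, 1) is C_P = L/π = 1/π, achieved by sin(π·x).
A polynomial bump cannot attain the sharp Poincaré constant (only the first sine eigenfunction does), so the ratio is strictly less than C_P, consistent with ||u||_L² ≤ C_P ||u'||_L².


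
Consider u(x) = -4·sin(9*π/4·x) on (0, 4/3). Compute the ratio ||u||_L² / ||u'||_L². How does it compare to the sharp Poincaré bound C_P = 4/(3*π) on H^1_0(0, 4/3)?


||u||_L² / ||u'||_L² = 4/(9*π) < C_P = 4/(3*π).

u(x) = -4·sin(9*π/4·x), so u'(x) = -9*π*cos(9*π*x/4).
Writing u(x) = A·sin(kπx/L) with A = -4 and k = 3, use ∫_0^L sin²(kπx/L) dx = L/2 and ∫_0^L cos²(kπx/L) dx = L/2.
u² = 16·sin²(9*π/4·x) and (u')² = 81*π^2·cos²(9*π/4·x), and each of sin², cos² integrates to L/2 = 2/3 over (0, 4/3).
∫_0^4/3 u² dx = 32/3, so ||u||_L² = 4*sqrt(6)/3.
∫_0^4/3 (u')² dx = 54*π^2, so ||u'||_L² = 3*sqrt(6)*π.
Ratio ||u||_L² / ||u'||_L² = 4/(9*π).
Sharp Poincaré constant on H^1_0(0, 4/3) is C_P = L/π = 4/(3*π), achieved by sin(3*π/4·x).
This is the k = 3 harmonic; the ratio L/(kπ) is strictly less than C_P = L/π, consistent with the sharp inequality ||u||_L² ≤ C_P ||u'||_L².


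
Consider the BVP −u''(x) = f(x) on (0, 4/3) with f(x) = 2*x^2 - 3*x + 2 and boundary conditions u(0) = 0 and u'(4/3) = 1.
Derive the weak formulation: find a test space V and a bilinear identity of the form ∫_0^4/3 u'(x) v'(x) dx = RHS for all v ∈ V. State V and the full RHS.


V = {v ∈ H^1(0, 4/3) : v(0) = 0} (test functions vanish at x = 0 where u is specified); weak form: ∫_0^4/3 u'v' dx = ∫_0^4/3 (2*x^2 - 3*x + 2) v dx + v(4/3) for all v ∈ V.

Multiply both sides by a test function v and integrate from 0 to 4/3:
  ∫_0^4/3 −u''(x) v(x) dx = ∫_0^4/3 f(x) v(x) dx.
Integrate the LHS by parts once:
  ∫_0^4/3 −u'' v dx = −[u'(x) v(x)]_0^4/3 + ∫_0^4/3 u'(x) v'(x) dx.
Thus ∫_0^4/3 u'(x) v'(x) dx = ∫_0^4/3 f(x) v(x) dx + [u'(x) v(x)]_0^4/3.
Choose V so that boundary terms are either known or forced to vanish.
Mixed BC: u(0) = 0 (Dirichlet) and u'(4/3) = 1 (Neumann). Define V = {v ∈ H^1(0, 4/3) : v(0) = 0}. Then [u' v]_0^4/3 = u'(4/3)·v(4/3) − u'(0)·0 = v(4/3).
Weak formulation: find u (satisfying any essential BC) such that ∫_0^4/3 u'(x) v'(x) dx = ∫_0^4/3 f v dx + v(4/3) for all v ∈ V (Dirichlet at 0 absorbed into V; Neumann datum at x = 4/3 contributes the boundary term).
Substituting f(x) = 2*x^2 - 3*x + 2, the right-hand side is ∫_0^4/3 (2*x^2 - 3*x + 2) v dx + v(4/3).


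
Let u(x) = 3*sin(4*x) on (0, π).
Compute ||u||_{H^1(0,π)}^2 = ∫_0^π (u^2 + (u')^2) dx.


||u||_{H^1(0,π)}^2 = 153*π/2

u'(x) = 12*cos(4*x).
Expand u² and (u')² and integrate term by term on (0, π), using: for integers n ≥ 1, ∫_0^π sin²(nx) dx = ∫_0^π cos²(nx) dx = π/2; for n ≠ n', ∫_0^π sin(nx)sin(n'x) dx = ∫_0^π cos(nx)cos(n'x) dx = 0; and by product-to-sum, ∫_0^π sin(nx)cos(n'x) dx = ½∫_0^π [sin((n+n')x) + sin((n−n')x)] dx, which is 0 when n+n' is even and 2n/(n²−n'²) when n+n' is odd (it need not vanish on (0, π)).
  u² squared terms: (3)²·∫sin(4x)² dx = 9·π/2 = 9*π/2.
  So ∫_0^π u² dx = 9*π/2.
  (u')² squared terms: (12)²·∫cos(4x)² dx = 144·π/2 = 72*π.
  So ∫_0^π (u')² dx = 72*π.
||u||_{H^1}^2 = (9*π/2) + (72*π) = 153*π/2.


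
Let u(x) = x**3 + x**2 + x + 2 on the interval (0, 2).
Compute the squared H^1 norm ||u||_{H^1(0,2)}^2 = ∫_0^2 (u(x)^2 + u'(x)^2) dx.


||u||_{H^1}^2 = 26714/105

The H^1 norm (squared) on an interval (0, L) is
  ||u||_{H^1}^2 = ∫_0^L u(x)^2 dx + ∫_0^L u'(x)^2 dx.
Compute u'(x) = 3*x**2 + 2*x + 1.
Then u(x)^2 = x**6 + 2*x**5 + 3*x**4 + 6*x**3 + 5*x**2 + 4*x + 4 and u'(x)^2 = 9*x**4 + 12*x**3 + 10*x**2 + 4*x + 1.
Integrate each monomial from 0 to 2 using ∫_0^2 c·x^n dx = c·2^(n+1)/(n+1):
  ∫_0^2 u(x)^2 dx = ∫_0^2 (x^6 + 2*x^5 + 3*x^4 + 6*x^3 + 5*x^2 + 4*x + 4) dx. Term by term:
    ∫_0^2 x^6 dx = 128/7;  ∫_0^2 2*x^5 dx = 64/3;  ∫_0^2 3*x^4 dx = 96/5;
    ∫_0^2 6*x^3 dx = 24;  ∫_0^2 5*x^2 dx = 40/3;  ∫_0^2 4*x dx = 8;
    ∫_0^2 4 dx = 8.
  Sum: 128/7 + 64/3 + 96/5 + 24 + 40/3 + 8 + 8 = 11776/105.
  ∫_0^2 u'(x)^2 dx = ∫_0^2 (9*x^4 + 12*x^3 + 10*x^2 + 4*x + 1) dx. Term by term:
    ∫_0^2 9*x^4 dx = 288/5;  ∫_0^2 12*x^3 dx = 48;  ∫_0^2 10*x^2 dx = 80/3;
    ∫_0^2 4*x dx = 8;  ∫_0^2 1 dx = 2.
  Sum: 288/5 + 48 + 80/3 + 8 + 2 = 2134/15.
Adding: ||u||_{H^1}^2 = 11776/105 + 2134/15 = 26714/105.


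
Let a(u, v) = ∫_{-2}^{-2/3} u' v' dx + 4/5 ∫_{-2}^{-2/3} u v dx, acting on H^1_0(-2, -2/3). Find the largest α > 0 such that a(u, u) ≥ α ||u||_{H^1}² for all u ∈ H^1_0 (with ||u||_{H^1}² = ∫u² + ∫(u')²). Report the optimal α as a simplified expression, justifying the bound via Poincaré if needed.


α = (64 + 45*π^2)/(5*(16 + 9*π^2))

Coercivity of a(·,·) on H^1_0(-2, -2/3) means a(u, u) ≥ α ||u||_{H^1}² for every u ∈ H^1_0.
The interval has length L = 4/3, and Poincaré/coercivity depend only on L. Here a(u, u) = ∫(u')² + (4/5)·∫u².
Here 0 < c = 4/5 < 1. The condition a(u,u) ≥ α||u||_{H^1}² reads (1−α)∫(u')² ≥ (α−c)∫u². Any admissible α is ≤ 1 (rapidly oscillating u have ∫u²/∫(u')² → 0), and α = 1 would force 0 ≥ (1−c)∫u², impossible since c < 1; so 1−α > 0. By the sharp Poincaré inequality on H^1_0 of an interval of length L, ∫(u')² ≥ (π/L)²∫u² with equality for the first sine mode sin(π(x−x₀)/L) (x₀ the left endpoint), so the inequality holds for all u iff (1−α)(π/L)² ≥ α − c, i.e. α ≤ ((π/L)² + c)/((π/L)² + 1) = (1 + c(L/π)²)/(1 + (L/π)²). With (π/L)² = 9*π^2/16 and c = 4/5, the largest admissible constant is α = ((π/L)² + c)/((π/L)² + 1).
Simplifying, α = (64 + 45*π^2)/(5*(16 + 9*π^2)).


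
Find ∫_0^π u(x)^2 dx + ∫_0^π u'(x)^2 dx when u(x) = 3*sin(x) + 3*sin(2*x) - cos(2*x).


||u||_{H^1(0,π)}^2 = 20 + 34*π

u'(x) = 2*sin(2*x) + 3*cos(x) + 6*cos(2*x).
Expand u² and (u')² and integrate term by term on (0, π), using: for integers n ≥ 1, ∫_0^π sin²(nx) dx = ∫_0^π cos²(nx) dx = π/2; for n ≠ n', ∫_0^π sin(nx)sin(n'x) dx = ∫_0^π cos(nx)cos(n'x) dx = 0; and by product-to-sum, ∫_0^π sin(nx)cos(n'x) dx = ½∫_0^π [sin((n+n')x) + sin((n−n')x)] dx, which is 0 when n+n' is even and 2n/(n²−n'²) when n+n' is odd (it need not vanish on (0, π)).
  u² squared terms: (-1)²·∫cos(2x)² dx = 1·π/2 = π/2;  (3)²·∫sin(x)² dx = 9·π/2 = 9*π/2;  (3)²·∫sin(2x)² dx = 9·π/2 = 9*π/2.
  u² cross terms: 2·(-1)·(3)·∫cos(2x)·sin(x) dx = -6·(-2/3) = 4;  2·(-1)·(3)·∫cos(2x)·sin(2x) dx = -6·(0) = 0;  2·(3)·(3)·∫sin(x)·sin(2x) dx = 18·(0) = 0.
  So ∫_0^π u² dx = π/2 + 9*π/2 + 9*π/2 + 4 + 0 + 0 = 4 + 19*π/2.
  (u')² squared terms: (2)²·∫sin(2x)² dx = 4·π/2 = 2*π;  (3)²·∫cos(x)² dx = 9·π/2 = 9*π/2;  (6)²·∫cos(2x)² dx = 36·π/2 = 18*π.
  (u')² cross terms: 2·(2)·(3)·∫sin(2x)·cos(x) dx = 12·(4/3) = 16;  2·(2)·(6)·∫sin(2x)·cos(2x) dx = 24·(0) = 0;  2·(3)·(6)·∫cos(x)·cos(2x) dx = 36·(0) = 0.
  So ∫_0^π (u')² dx = 2*π + 9*π/2 + 18*π + 16 + 0 + 0 = 16 + 49*π/2.
||u||_{H^1}^2 = (4 + 19*π/2) + (16 + 49*π/2) = 20 + 34*π.


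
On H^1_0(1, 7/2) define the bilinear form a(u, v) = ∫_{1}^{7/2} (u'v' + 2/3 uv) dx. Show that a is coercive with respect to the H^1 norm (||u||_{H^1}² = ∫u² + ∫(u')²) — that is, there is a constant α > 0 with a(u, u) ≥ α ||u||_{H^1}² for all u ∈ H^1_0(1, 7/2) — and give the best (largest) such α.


α = 2*(25 + 6*π^2)/(3*(25 + 4*π^2))

Coercivity of a(·,·) on H^1_0(1, 7/2) means a(u, u) ≥ α ||u||_{H^1}² for every u ∈ H^1_0.
The interval has length L = 5/2, and Poincaré/coercivity depend only on L. Here a(u, u) = ∫(u')² + (2/3)·∫u².
Here 0 < c = 2/3 < 1. The condition a(u,u) ≥ α||u||_{H^1}² reads (1−α)∫(u')² ≥ (α−c)∫u². Any admissible α is ≤ 1 (rapidly oscillating u have ∫u²/∫(u')² → 0), and α = 1 would force 0 ≥ (1−c)∫u², impossible since c < 1; so 1−α > 0. By the sharp Poincaré inequality on H^1_0 of an interval of length L, ∫(u')² ≥ (π/L)²∫u² with equality for the first sine mode sin(π(x−x₀)/L) (x₀ the left endpoint), so the inequality holds for all u iff (1−α)(π/L)² ≥ α − c, i.e. α ≤ ((π/L)² + c)/((π/L)² + 1) = (1 + c(L/π)²)/(1 + (L/π)²). With (π/L)² = 4*π^2/25 and c = 2/3, the largest admissible constant is α = ((π/L)² + c)/((π/L)² + 1).
Simplifying, α = 2*(25 + 6*π^2)/(3*(25 + 4*π^2)).


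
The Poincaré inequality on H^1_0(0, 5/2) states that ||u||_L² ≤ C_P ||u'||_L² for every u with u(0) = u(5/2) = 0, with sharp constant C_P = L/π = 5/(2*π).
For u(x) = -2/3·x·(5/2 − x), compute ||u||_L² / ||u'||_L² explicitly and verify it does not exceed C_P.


||u||_L² / ||u'||_L² = sqrt(10)/4 < C_P = 5/(2*π).

u(x) = -2/3·x·(5/2 − x), so u'(x) = 4*x/3 - 5/3.
u(x) = -2/3·x·(5/2 − x) vanishes at x = 0 and x = 5/2, so u ∈ H^1_0(0, 5/2). Differentiate via the product rule and integrate the resulting polynomials term by term.
  ∫_0^5/2 u² dx = ∫_0^5/2 (4*x^4/9 - 20*x^3/9 + 25*x^2/9) dx. Term by term:
    ∫_0^5/2 4*x^4/9 dx = 625/72;  ∫_0^5/2 -20*x^3/9 dx = -3125/144;  ∫_0^5/2 25*x^2/9 dx = 3125/216.
  Sum: 625/72 − 3125/144 + 3125/216 = 625/432.
  ∫_0^5/2 (u')² dx = ∫_0^5/2 (16*x^2/9 - 40*x/9 + 25/9) dx. Term by term:
    ∫_0^5/2 16*x^2/9 dx = 250/27;  ∫_0^5/2 -40*x/9 dx = -125/9;  ∫_0^5/2 25/9 dx = 125/18.
  Sum: 250/27 − 125/9 + 125/18 = 125/54.
∫_0^5/2 u² dx = 625/432, so ||u||_L² = 25*sqrt(3)/36.
∫_0^5/2 (u')² dx = 125/54, so ||u'||_L² = 5*sqrt(30)/18.
Ratio ||u||_L² / ||u'||_L² = sqrt(10)/4.
Sharp Poincaré constant on H^1_0(0, 5/2) is C_P = L/π = 5/(2*π), achieved by sin(2*π/5·x).
A polynomial bump cannot attain the sharp Poincaré constant (only the first sine eigenfunction does), so the ratio is strictly less than C_P, consistent with ||u||_L² ≤ C_P ||u'||_L².


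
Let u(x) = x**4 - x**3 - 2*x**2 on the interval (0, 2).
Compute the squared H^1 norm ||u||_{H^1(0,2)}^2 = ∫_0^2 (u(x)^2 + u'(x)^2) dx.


||u||_{H^1}^2 = 10816/315

The H^1 norm (squared) on an interval (0, L) is
  ||u||_{H^1}^2 = ∫_0^L u(x)^2 dx + ∫_0^L u'(x)^2 dx.
Compute u'(x) = 4*x**3 - 3*x**2 - 4*x.
Then u(x)^2 = x**8 - 2*x**7 - 3*x**6 + 4*x**5 + 4*x**4 and u'(x)^2 = 16*x**6 - 24*x**5 - 23*x**4 + 24*x**3 + 16*x**2.
Integrate each monomial from 0 to 2 using ∫_0^2 c·x^n dx = c·2^(n+1)/(n+1):
  ∫_0^2 u(x)^2 dx = ∫_0^2 (x^8 - 2*x^7 - 3*x^6 + 4*x^5 + 4*x^4) dx. Term by term:
    ∫_0^2 x^8 dx = 512/9;  ∫_0^2 -2*x^7 dx = -64;  ∫_0^2 -3*x^6 dx = -384/7;
    ∫_0^2 4*x^5 dx = 128/3;  ∫_0^2 4*x^4 dx = 128/5.
  Sum: 512/9 − 64 − 384/7 + 128/3 + 128/5 = 1984/315.
  ∫_0^2 u'(x)^2 dx = ∫_0^2 (16*x^6 - 24*x^5 - 23*x^4 + 24*x^3 + 16*x^2) dx. Term by term:
    ∫_0^2 16*x^6 dx = 2048/7;  ∫_0^2 -24*x^5 dx = -256;  ∫_0^2 -23*x^4 dx = -736/5;
    ∫_0^2 24*x^3 dx = 96;  ∫_0^2 16*x^2 dx = 128/3.
  Sum: 2048/7 − 256 − 736/5 + 96 + 128/3 = 2944/105.
Adding: ||u||_{H^1}^2 = 1984/315 + 2944/105 = 10816/315.


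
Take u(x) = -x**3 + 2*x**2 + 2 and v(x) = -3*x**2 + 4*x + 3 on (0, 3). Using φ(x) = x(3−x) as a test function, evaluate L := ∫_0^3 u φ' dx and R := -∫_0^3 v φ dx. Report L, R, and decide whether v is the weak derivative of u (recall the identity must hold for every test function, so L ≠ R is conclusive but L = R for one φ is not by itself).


LHS = 189/20, RHS = -81/20. No, v is not the weak derivative of u.

u(x) = -x**3 + 2*x**2 + 2, classical derivative u'(x) = -3*x**2 + 4*x.
φ(x) = x(3−x), so φ'(x) = 3 - 2*x.
Note φ(0) = φ(3) = 0, so the boundary term u·φ vanishes.
LHS = ∫_0^3 u(x) φ'(x) dx = ∫_0^3 (2*x^4 - 7*x^3 + 6*x^2 - 4*x + 6) dx. Term by term:
  ∫_0^3 2*x^4 dx = 486/5;  ∫_0^3 -7*x^3 dx = -567/4;  ∫_0^3 6*x^2 dx = 54;
  ∫_0^3 -4*x dx = -18;  ∫_0^3 6 dx = 18.
Sum: 486/5 − 567/4 + 54 − 18 + 18 = 189/20.
So LHS = 189/20.
∫_0^3 v(x) φ(x) dx = ∫_0^3 (3*x^4 - 13*x^3 + 9*x^2 + 9*x) dx. Term by term:
  ∫_0^3 3*x^4 dx = 729/5;  ∫_0^3 -13*x^3 dx = -1053/4;  ∫_0^3 9*x^2 dx = 81;
  ∫_0^3 9*x dx = 81/2.
Sum: 729/5 − 1053/4 + 81 + 81/2 = 81/20.
So RHS = -∫_0^3 v(x) φ(x) dx = -81/20.
LHS − RHS = 27/2 ≠ 0, so the identity fails.
(For a valid weak derivative the identity must hold for EVERY test function, in particular this one. The failure shows v is NOT the weak derivative of u.)
Correct weak derivative would be u'(x) = -3*x**2 + 4*x.


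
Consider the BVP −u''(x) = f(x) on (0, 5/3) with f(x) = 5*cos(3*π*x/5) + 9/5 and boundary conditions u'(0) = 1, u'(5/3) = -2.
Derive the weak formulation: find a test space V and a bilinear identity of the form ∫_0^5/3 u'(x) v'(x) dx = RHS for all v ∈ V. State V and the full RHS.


V = H^1(0, 5/3) (v unrestricted at boundary; u is determined up to an additive constant); weak form: ∫_0^5/3 u'v' dx = ∫_0^5/3 (5*cos(3*π*x/5) + 9/5) v dx − 2·v(5/3) − v(0) for all v ∈ V.

Multiply both sides by a test function v and integrate from 0 to 5/3:
  ∫_0^5/3 −u''(x) v(x) dx = ∫_0^5/3 f(x) v(x) dx.
Integrate the LHS by parts once:
  ∫_0^5/3 −u'' v dx = −[u'(x) v(x)]_0^5/3 + ∫_0^5/3 u'(x) v'(x) dx.
Thus ∫_0^5/3 u'(x) v'(x) dx = ∫_0^5/3 f(x) v(x) dx + [u'(x) v(x)]_0^5/3.
Choose V so that boundary terms are either known or forced to vanish.
u has inhomogeneous Neumann u'(0) = 1, u'(5/3) = -2. [u' v]_0^5/3 = (-2)·v(5/3) − (1)·v(0) = − 2·v(5/3) − v(0). Take V = H^1(0, 5/3); boundary term becomes part of RHS.
Weak formulation: find u (satisfying any essential BC) such that ∫_0^5/3 u'(x) v'(x) dx = ∫_0^5/3 f v dx − 2·v(5/3) − v(0) for all v ∈ V (Neumann data are natural BCs: they enter the RHS as boundary terms).
Substituting f(x) = 5*cos(3*π*x/5) + 9/5, the right-hand side is ∫_0^5/3 (5*cos(3*π*x/5) + 9/5) v dx − 2·v(5/3) − v(0).
Compatibility check (pure Neumann): taking v ≡ 1 ∈ V gives 0 = ∫_0^5/3 f dx + (-2) − (1), i.e. ∫_0^5/3 f dx must equal u'(0) − u'(5/3) = 3. Indeed ∫_0^5/3 (5*cos(3*π*x/5) + 9/5) dx = 3, so the data are compatible. The solution is then unique only up to an additive constant (fix it e.g. by requiring ∫_0^5/3 u dx = 0).


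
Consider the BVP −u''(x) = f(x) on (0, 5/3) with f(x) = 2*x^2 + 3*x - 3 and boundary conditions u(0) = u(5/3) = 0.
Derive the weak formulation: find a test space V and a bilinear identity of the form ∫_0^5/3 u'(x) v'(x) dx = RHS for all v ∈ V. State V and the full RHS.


V = H^1_0(0, 5/3) (so v(0) = v(5/3) = 0); weak form: ∫_0^5/3 u'v' dx = ∫_0^5/3 (2*x^2 + 3*x - 3) v dx for all v ∈ V.

Multiply both sides by a test function v and integrate from 0 to 5/3:
  ∫_0^5/3 −u''(x) v(x) dx = ∫_0^5/3 f(x) v(x) dx.
Integrate the LHS by parts once:
  ∫_0^5/3 −u'' v dx = −[u'(x) v(x)]_0^5/3 + ∫_0^5/3 u'(x) v'(x) dx.
Thus ∫_0^5/3 u'(x) v'(x) dx = ∫_0^5/3 f(x) v(x) dx + [u'(x) v(x)]_0^5/3.
Choose V so that boundary terms are either known or forced to vanish.
u is Dirichlet: u(0) = u(5/3) = 0. Let V = H^1_0(0, 5/3); then v(0) = v(5/3) = 0, and [u' v]_0^5/3 = 0.
Weak formulation: find u (satisfying any essential BC) such that ∫_0^5/3 u'(x) v'(x) dx = ∫_0^5/3 f v dx for all v ∈ V.
Substituting f(x) = 2*x^2 + 3*x - 3, the right-hand side is ∫_0^5/3 (2*x^2 + 3*x - 3) v dx.


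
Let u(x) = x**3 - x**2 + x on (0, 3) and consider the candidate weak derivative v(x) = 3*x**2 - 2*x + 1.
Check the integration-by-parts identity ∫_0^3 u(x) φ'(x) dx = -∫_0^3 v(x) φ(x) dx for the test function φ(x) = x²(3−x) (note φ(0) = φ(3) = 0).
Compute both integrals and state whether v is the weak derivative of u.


LHS = -1107/20, RHS = -1107/20. Yes, v = u' weakly.

u(x) = x**3 - x**2 + x, classical derivative u'(x) = 3*x**2 - 2*x + 1.
φ(x) = x²(3−x), so φ'(x) = 3*x*(2 - x).
Note φ(0) = φ(3) = 0, so the boundary term u·φ vanishes.
LHS = ∫_0^3 u(x) φ'(x) dx = ∫_0^3 (-3*x^5 + 9*x^4 - 9*x^3 + 6*x^2) dx. Term by term:
  ∫_0^3 -3*x^5 dx = -729/2;  ∫_0^3 9*x^4 dx = 2187/5;  ∫_0^3 -9*x^3 dx = -729/4;
  ∫_0^3 6*x^2 dx = 54.
Sum: -729/2 + 2187/5 − 729/4 + 54 = -1107/20.
So LHS = -1107/20.
∫_0^3 v(x) φ(x) dx = ∫_0^3 (-3*x^5 + 11*x^4 - 7*x^3 + 3*x^2) dx. Term by term:
  ∫_0^3 -3*x^5 dx = -729/2;  ∫_0^3 11*x^4 dx = 2673/5;  ∫_0^3 -7*x^3 dx = -567/4;
  ∫_0^3 3*x^2 dx = 27.
Sum: -729/2 + 2673/5 − 567/4 + 27 = 1107/20.
So RHS = -∫_0^3 v(x) φ(x) dx = -1107/20.
LHS = RHS, so the identity holds for this test φ.
Moreover u is smooth here and v(x) = u'(x) = 3*x**2 - 2*x + 1 pointwise, so the identity holds for every test function. Hence v is the weak derivative of u.


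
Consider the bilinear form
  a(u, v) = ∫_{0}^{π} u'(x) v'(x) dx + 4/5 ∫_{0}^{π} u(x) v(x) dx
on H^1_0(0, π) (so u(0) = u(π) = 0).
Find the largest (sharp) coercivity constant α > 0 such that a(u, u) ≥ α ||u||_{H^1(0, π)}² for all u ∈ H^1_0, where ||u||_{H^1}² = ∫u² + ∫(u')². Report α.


α = 9/10

Coercivity of a(·,·) on H^1_0(0, π) means a(u, u) ≥ α ||u||_{H^1}² for every u ∈ H^1_0.
The interval has length L = π, and Poincaré/coercivity depend only on L. Here a(u, u) = ∫(u')² + (4/5)·∫u².
Here 0 < c = 4/5 < 1. The condition a(u,u) ≥ α||u||_{H^1}² reads (1−α)∫(u')² ≥ (α−c)∫u². Any admissible α is ≤ 1 (rapidly oscillating u have ∫u²/∫(u')² → 0), and α = 1 would force 0 ≥ (1−c)∫u², impossible since c < 1; so 1−α > 0. By the sharp Poincaré inequality on H^1_0 of an interval of length L, ∫(u')² ≥ (π/L)²∫u² with equality for the first sine mode sin(π(x−x₀)/L) (x₀ the left endpoint), so the inequality holds for all u iff (1−α)(π/L)² ≥ α − c, i.e. α ≤ ((π/L)² + c)/((π/L)² + 1) = (1 + c(L/π)²)/(1 + (L/π)²). With (π/L)² = 1 and c = 4/5, the largest admissible constant is α = ((π/L)² + c)/((π/L)² + 1).
Simplifying, α = 9/10.


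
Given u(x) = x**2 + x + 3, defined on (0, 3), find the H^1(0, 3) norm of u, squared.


||u||_{H^1}^2 = 2631/10

The H^1 norm (squared) on an interval (0, L) is
  ||u||_{H^1}^2 = ∫_0^L u(x)^2 dx + ∫_0^L u'(x)^2 dx.
Compute u'(x) = 2*x + 1.
Then u(x)^2 = x**4 + 2*x**3 + 7*x**2 + 6*x + 9 and u'(x)^2 = 4*x**2 + 4*x + 1.
Integrate each monomial from 0 to 3 using ∫_0^3 c·x^n dx = c·3^(n+1)/(n+1):
  ∫_0^3 u(x)^2 dx = ∫_0^3 (x^4 + 2*x^3 + 7*x^2 + 6*x + 9) dx. Term by term:
    ∫_0^3 x^4 dx = 243/5;  ∫_0^3 2*x^3 dx = 81/2;  ∫_0^3 7*x^2 dx = 63;
    ∫_0^3 6*x dx = 27;  ∫_0^3 9 dx = 27.
  Sum: 243/5 + 81/2 + 63 + 27 + 27 = 2061/10.
  ∫_0^3 u'(x)^2 dx = ∫_0^3 (4*x^2 + 4*x + 1) dx. Term by term:
    ∫_0^3 4*x^2 dx = 36;  ∫_0^3 4*x dx = 18;  ∫_0^3 1 dx = 3.
  Sum: 36 + 18 + 3 = 57.
Adding: ||u||_{H^1}^2 = 2061/10 + 57 = 2631/10.


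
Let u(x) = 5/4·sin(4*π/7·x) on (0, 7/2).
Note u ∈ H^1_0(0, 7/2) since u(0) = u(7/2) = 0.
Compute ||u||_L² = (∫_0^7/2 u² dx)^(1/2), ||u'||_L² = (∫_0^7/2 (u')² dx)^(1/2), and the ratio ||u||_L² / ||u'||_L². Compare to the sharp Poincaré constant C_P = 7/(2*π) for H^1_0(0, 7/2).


||u||_L² / ||u'||_L² = 7/(4*π) < C_P = 7/(2*π).

u(x) = 5/4·sin(4*π/7·x), so u'(x) = 5*π*cos(4*π*x/7)/7.
Writing u(x) = A·sin(kπx/L) with A = 5/4 and k = 2, use ∫_0^L sin²(kπx/L) dx = L/2 and ∫_0^L cos²(kπx/L) dx = L/2.
u² = 25/16·sin²(4*π/7·x) and (u')² = 25*π^2/49·cos²(4*π/7·x), and each of sin², cos² integrates to L/2 = 7/4 over (0, 7/2).
∫_0^7/2 u² dx = 175/64, so ||u||_L² = 5*sqrt(7)/8.
∫_0^7/2 (u')² dx = 25*π^2/28, so ||u'||_L² = 5*sqrt(7)*π/14.
Ratio ||u||_L² / ||u'||_L² = 7/(4*π).
Sharp Poincaré constant on H^1_0(0, 7/2) is C_P = L/π = 7/(2*π), achieved by sin(2*π/7·x).
This is the k = 2 harmonic; the ratio L/(kπ) is strictly less than C_P = L/π, consistent with the sharp inequality ||u||_L² ≤ C_P ||u'||_L².


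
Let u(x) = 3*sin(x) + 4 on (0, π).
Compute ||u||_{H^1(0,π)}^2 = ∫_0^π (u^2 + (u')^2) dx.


||u||_{H^1(0,π)}^2 = 48 + 25*π

u'(x) = 3*cos(x).
Expand u² and (u')² and integrate term by term on (0, π), using: for integers n ≥ 1, ∫_0^π sin²(nx) dx = ∫_0^π cos²(nx) dx = π/2; for n ≠ n', ∫_0^π sin(nx)sin(n'x) dx = ∫_0^π cos(nx)cos(n'x) dx = 0; and by product-to-sum, ∫_0^π sin(nx)cos(n'x) dx = ½∫_0^π [sin((n+n')x) + sin((n−n')x)] dx, which is 0 when n+n' is even and 2n/(n²−n'²) when n+n' is odd (it need not vanish on (0, π)). For the constant mode: ∫_0^π 1 dx = π, ∫_0^π cos(nx) dx = 0, ∫_0^π sin(nx) dx = (1−(−1)^n)/n.
  u² squared terms: (4)²·∫1 dx = 16·π = 16*π;  (3)²·∫sin(x)² dx = 9·π/2 = 9*π/2.
  u² cross terms: 2·(4)·(3)·∫1·sin(x) dx = 24·(2) = 48.
  So ∫_0^π u² dx = 16*π + 9*π/2 + 48 = 48 + 41*π/2.
  (u')² squared terms: (3)²·∫cos(x)² dx = 9·π/2 = 9*π/2.
  So ∫_0^π (u')² dx = 9*π/2.
||u||_{H^1}^2 = (48 + 41*π/2) + (9*π/2) = 48 + 25*π.


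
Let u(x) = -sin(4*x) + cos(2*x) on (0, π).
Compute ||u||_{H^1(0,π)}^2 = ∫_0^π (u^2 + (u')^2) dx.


||u||_{H^1(0,π)}^2 = 11*π

u'(x) = -2*sin(2*x) - 4*cos(4*x).
Expand u² and (u')² and integrate term by term on (0, π), using: for integers n ≥ 1, ∫_0^π sin²(nx) dx = ∫_0^π cos²(nx) dx = π/2; for n ≠ n', ∫_0^π sin(nx)sin(n'x) dx = ∫_0^π cos(nx)cos(n'x) dx = 0; and by product-to-sum, ∫_0^π sin(nx)cos(n'x) dx = ½∫_0^π [sin((n+n')x) + sin((n−n')x)] dx, which is 0 when n+n' is even and 2n/(n²−n'²) when n+n' is odd (it need not vanish on (0, π)).
  u² squared terms: (-1)²·∫sin(4x)² dx = 1·π/2 = π/2;  (1)²·∫cos(2x)² dx = 1·π/2 = π/2.
  u² cross terms: 2·(-1)·(1)·∫sin(4x)·cos(2x) dx = -2·(0) = 0.
  So ∫_0^π u² dx = π/2 + π/2 + 0 = π.
  (u')² squared terms: (-4)²·∫cos(4x)² dx = 16·π/2 = 8*π;  (-2)²·∫sin(2x)² dx = 4·π/2 = 2*π.
  (u')² cross terms: 2·(-4)·(-2)·∫cos(4x)·sin(2x) dx = 16·(0) = 0.
  So ∫_0^π (u')² dx = 8*π + 2*π + 0 = 10*π.
||u||_{H^1}^2 = (π) + (10*π) = 11*π.


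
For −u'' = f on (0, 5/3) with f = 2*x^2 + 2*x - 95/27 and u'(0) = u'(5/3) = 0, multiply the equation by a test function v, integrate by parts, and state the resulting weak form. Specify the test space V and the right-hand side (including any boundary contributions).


V = H^1(0, 5/3) (no boundary constraint on v; u is determined up to an additive constant); weak form: ∫_0^5/3 u'v' dx = ∫_0^5/3 (2*x^2 + 2*x - 95/27) v dx for all v ∈ V.

Multiply both sides by a test function v and integrate from 0 to 5/3:
  ∫_0^5/3 −u''(x) v(x) dx = ∫_0^5/3 f(x) v(x) dx.
Integrate the LHS by parts once:
  ∫_0^5/3 −u'' v dx = −[u'(x) v(x)]_0^5/3 + ∫_0^5/3 u'(x) v'(x) dx.
Thus ∫_0^5/3 u'(x) v'(x) dx = ∫_0^5/3 f(x) v(x) dx + [u'(x) v(x)]_0^5/3.
Choose V so that boundary terms are either known or forced to vanish.
u has homogeneous Neumann: u'(0) = u'(5/3) = 0. So [u' v]_0^5/3 = 0·v(5/3) − 0·v(0) = 0 for any v; take V = H^1(0, 5/3).
Weak formulation: find u (satisfying any essential BC) such that ∫_0^5/3 u'(x) v'(x) dx = ∫_0^5/3 f v dx for all v ∈ V (homogeneous Neumann, so boundary terms vanish).
Substituting f(x) = 2*x^2 + 2*x - 95/27, the right-hand side is ∫_0^5/3 (2*x^2 + 2*x - 95/27) v dx.
Compatibility check (pure Neumann): taking v ≡ 1 ∈ V gives 0 = ∫_0^5/3 f dx + (0) − (0), i.e. ∫_0^5/3 f dx must equal u'(0) − u'(5/3) = 0. Indeed ∫_0^5/3 (2*x^2 + 2*x - 95/27) dx = 0, so the data are compatible. The solution is then unique only up to an additive constant (fix it e.g. by requiring ∫_0^5/3 u dx = 0).


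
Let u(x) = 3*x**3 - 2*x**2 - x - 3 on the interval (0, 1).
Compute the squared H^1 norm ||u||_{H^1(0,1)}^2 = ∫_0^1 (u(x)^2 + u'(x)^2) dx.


||u||_{H^1}^2 = 2993/210

The H^1 norm (squared) on an interval (0, L) is
  ||u||_{H^1}^2 = ∫_0^L u(x)^2 dx + ∫_0^L u'(x)^2 dx.
Compute u'(x) = 9*x**2 - 4*x - 1.
Then u(x)^2 = 9*x**6 - 12*x**5 - 2*x**4 - 14*x**3 + 13*x**2 + 6*x + 9 and u'(x)^2 = 81*x**4 - 72*x**3 - 2*x**2 + 8*x + 1.
Integrate each monomial from 0 to 1 using ∫_0^1 c·x^n dx = c·1^(n+1)/(n+1):
  ∫_0^1 u(x)^2 dx = ∫_0^1 (9*x^6 - 12*x^5 - 2*x^4 - 14*x^3 + 13*x^2 + 6*x + 9) dx. Term by term:
    ∫_0^1 9*x^6 dx = 9/7;  ∫_0^1 -12*x^5 dx = -2;  ∫_0^1 -2*x^4 dx = -2/5;
    ∫_0^1 -14*x^3 dx = -7/2;  ∫_0^1 13*x^2 dx = 13/3;  ∫_0^1 6*x dx = 3;
    ∫_0^1 9 dx = 9.
  Sum: 9/7 − 2 − 2/5 − 7/2 + 13/3 + 3 + 9 = 2461/210.
  ∫_0^1 u'(x)^2 dx = ∫_0^1 (81*x^4 - 72*x^3 - 2*x^2 + 8*x + 1) dx. Term by term:
    ∫_0^1 81*x^4 dx = 81/5;  ∫_0^1 -72*x^3 dx = -18;  ∫_0^1 -2*x^2 dx = -2/3;
    ∫_0^1 8*x dx = 4;  ∫_0^1 1 dx = 1.
  Sum: 81/5 − 18 − 2/3 + 4 + 1 = 38/15.
Adding: ||u||_{H^1}^2 = 2461/210 + 38/15 = 2993/210.


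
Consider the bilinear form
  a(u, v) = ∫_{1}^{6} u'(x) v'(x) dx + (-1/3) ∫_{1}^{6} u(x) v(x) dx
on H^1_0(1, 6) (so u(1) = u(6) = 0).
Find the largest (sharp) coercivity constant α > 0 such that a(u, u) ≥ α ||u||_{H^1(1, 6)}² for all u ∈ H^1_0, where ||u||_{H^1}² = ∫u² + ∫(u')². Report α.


α = (-25/3 + π^2)/(π^2 + 25)

Coercivity of a(·,·) on H^1_0(1, 6) means a(u, u) ≥ α ||u||_{H^1}² for every u ∈ H^1_0.
The interval has length L = 5, and Poincaré/coercivity depend only on L. Here a(u, u) = ∫(u')² + (-1/3)·∫u².
Here c = -1/3 < 0 with |c| < (π/L)² = π^2/25, so coercivity still holds. The condition a(u,u) ≥ α||u||_{H^1}² reads (1−α)∫(u')² ≥ (α−c)∫u². Any admissible α is ≤ 1 (rapidly oscillating u have ∫u²/∫(u')² → 0), and α = 1 would force 0 ≥ (1−c)∫u², impossible since c < 1; so 1−α > 0. By the sharp Poincaré inequality on H^1_0 of an interval of length L, ∫(u')² ≥ (π/L)²∫u² with equality for the first sine mode sin(π(x−x₀)/L) (x₀ the left endpoint), so the inequality holds for all u iff (1−α)(π/L)² ≥ α − c, i.e. α ≤ ((π/L)² + c)/((π/L)² + 1) = (1 + c(L/π)²)/(1 + (L/π)²). (Direct route, valid since c ≤ 0: Poincaré gives c∫u² ≥ c(L/π)²∫(u')², so a(u,u) ≥ (1 + c(L/π)²)∫(u')², while ||u||_{H^1}² ≤ (1 + (L/π)²)∫(u')²; dividing yields the same α.) With (π/L)² = π^2/25 and c = -1/3, the largest admissible constant is α = ((π/L)² + c)/((π/L)² + 1).
Simplifying, α = (-25/3 + π^2)/(π^2 + 25).


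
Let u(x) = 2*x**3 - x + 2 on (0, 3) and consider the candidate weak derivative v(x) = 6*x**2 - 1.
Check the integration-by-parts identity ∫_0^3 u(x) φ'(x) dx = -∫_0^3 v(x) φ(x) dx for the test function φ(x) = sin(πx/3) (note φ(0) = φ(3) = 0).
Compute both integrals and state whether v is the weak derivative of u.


LHS = -156/π + 648/π^3, RHS = -156/π + 648/π^3. Yes, v = u' weakly.

u(x) = 2*x**3 - x + 2, classical derivative u'(x) = 6*x**2 - 1.
φ(x) = sin(πx/3), so φ'(x) = π*cos(π*x/3)/3.
Note φ(0) = φ(3) = 0, so the boundary term u·φ vanishes.
LHS = ∫_0^3 u(x) φ'(x) dx = ∫_0^3 (2*π*x^3*cos(π*x/3)/3 - π*x*cos(π*x/3)/3 + 2*π*cos(π*x/3)/3) dx. Term by term:
  ∫_0^3 2*π*cos(π*x/3)/3 dx = 0;  ∫_0^3 -π*x*cos(π*x/3)/3 dx = 6/π;  ∫_0^3 2*π*x^3*cos(π*x/3)/3 dx = -162/π + 648/π^3.
Sum: 0 + 6/π + -162/π + 648/π^3 = -156/π + 648/π^3.
So LHS = -156/π + 648/π^3.
∫_0^3 v(x) φ(x) dx = ∫_0^3 (6*x^2*sin(π*x/3) - sin(π*x/3)) dx. Term by term:
  ∫_0^3 -sin(π*x/3) dx = -6/π;  ∫_0^3 6*x^2*sin(π*x/3) dx = -648/π^3 + 162/π.
Sum: -6/π + -648/π^3 + 162/π = -648/π^3 + 156/π.
So RHS = -∫_0^3 v(x) φ(x) dx = -156/π + 648/π^3.
LHS = RHS, so the identity holds for this test φ.
Moreover u is smooth here and v(x) = u'(x) = 6*x**2 - 1 pointwise, so the identity holds for every test function. Hence v is the weak derivative of u.


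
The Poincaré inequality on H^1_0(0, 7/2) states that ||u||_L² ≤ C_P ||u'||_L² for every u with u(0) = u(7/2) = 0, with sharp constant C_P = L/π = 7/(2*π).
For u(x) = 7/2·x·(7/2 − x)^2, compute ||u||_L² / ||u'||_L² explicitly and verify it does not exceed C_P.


||u||_L² / ||u'||_L² = sqrt(14)/4 < C_P = 7/(2*π).

u(x) = 7/2·x·(7/2 − x)^2, so u'(x) = 21*x^2/2 - 49*x + 343/8.
u(x) = 7/2·x·(7/2 − x)^2 vanishes at x = 0 and x = 7/2, so u ∈ H^1_0(0, 7/2). Differentiate via the product rule and integrate the resulting polynomials term by term.
  ∫_0^7/2 u² dx = ∫_0^7/2 (49*x^6/4 - 343*x^5/2 + 7203*x^4/8 - 16807*x^3/8 + 117649*x^2/64) dx. Term by term:
    ∫_0^7/2 49*x^6/4 dx = 5764801/512;  ∫_0^7/2 -343*x^5/2 dx = -40353607/768;  ∫_0^7/2 7203*x^4/8 dx = 121060821/1280;
    ∫_0^7/2 -16807*x^3/8 dx = -40353607/512;  ∫_0^7/2 117649*x^2/64 dx = 40353607/1536.
  Sum: 5764801/512 − 40353607/768 + 121060821/1280 − 40353607/512 + 40353607/1536 = 5764801/7680.
  ∫_0^7/2 (u')² dx = ∫_0^7/2 (441*x^4/4 - 1029*x^3 + 26411*x^2/8 - 16807*x/4 + 117649/64) dx. Term by term:
    ∫_0^7/2 441*x^4/4 dx = 7411887/640;  ∫_0^7/2 -1029*x^3 dx = -2470629/64;  ∫_0^7/2 26411*x^2/8 dx = 9058973/192;
    ∫_0^7/2 -16807*x/4 dx = -823543/32;  ∫_0^7/2 117649/64 dx = 823543/128.
  Sum: 7411887/640 − 2470629/64 + 9058973/192 − 823543/32 + 823543/128 = 823543/960.
∫_0^7/2 u² dx = 5764801/7680, so ||u||_L² = 2401*sqrt(30)/480.
∫_0^7/2 (u')² dx = 823543/960, so ||u'||_L² = 343*sqrt(105)/120.
Ratio ||u||_L² / ||u'||_L² = sqrt(14)/4.
Sharp Poincaré constant on H^1_0(0, 7/2) is C_P = L/π = 7/(2*π), achieved by sin(2*π/7·x).
A polynomial bump cannot attain the sharp Poincaré constant (only the first sine eigenfunction does), so the ratio is strictly less than C_P, consistent with ||u||_L² ≤ C_P ||u'||_L².


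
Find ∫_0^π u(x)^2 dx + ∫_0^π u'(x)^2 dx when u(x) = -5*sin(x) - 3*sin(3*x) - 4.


||u||_{H^1(0,π)}^2 = 96 + 86*π

u'(x) = -5*cos(x) - 9*cos(3*x).
Expand u² and (u')² and integrate term by term on (0, π), using: for integers n ≥ 1, ∫_0^π sin²(nx) dx = ∫_0^π cos²(nx) dx = π/2; for n ≠ n', ∫_0^π sin(nx)sin(n'x) dx = ∫_0^π cos(nx)cos(n'x) dx = 0; and by product-to-sum, ∫_0^π sin(nx)cos(n'x) dx = ½∫_0^π [sin((n+n')x) + sin((n−n')x)] dx, which is 0 when n+n' is even and 2n/(n²−n'²) when n+n' is odd (it need not vanish on (0, π)). For the constant mode: ∫_0^π 1 dx = π, ∫_0^π cos(nx) dx = 0, ∫_0^π sin(nx) dx = (1−(−1)^n)/n.
  u² squared terms: (-4)²·∫1 dx = 16·π = 16*π;  (-5)²·∫sin(x)² dx = 25·π/2 = 25*π/2;  (-3)²·∫sin(3x)² dx = 9·π/2 = 9*π/2.
  u² cross terms: 2·(-4)·(-5)·∫1·sin(x) dx = 40·(2) = 80;  2·(-4)·(-3)·∫1·sin(3x) dx = 24·(2/3) = 16;  2·(-5)·(-3)·∫sin(x)·sin(3x) dx = 30·(0) = 0.
  So ∫_0^π u² dx = 16*π + 25*π/2 + 9*π/2 + 80 + 16 + 0 = 96 + 33*π.
  (u')² squared terms: (-9)²·∫cos(3x)² dx = 81·π/2 = 81*π/2;  (-5)²·∫cos(x)² dx = 25·π/2 = 25*π/2.
  (u')² cross terms: 2·(-9)·(-5)·∫cos(3x)·cos(x) dx = 90·(0) = 0.
  So ∫_0^π (u')² dx = 81*π/2 + 25*π/2 + 0 = 53*π.
||u||_{H^1}^2 = (96 + 33*π) + (53*π) = 96 + 86*π.


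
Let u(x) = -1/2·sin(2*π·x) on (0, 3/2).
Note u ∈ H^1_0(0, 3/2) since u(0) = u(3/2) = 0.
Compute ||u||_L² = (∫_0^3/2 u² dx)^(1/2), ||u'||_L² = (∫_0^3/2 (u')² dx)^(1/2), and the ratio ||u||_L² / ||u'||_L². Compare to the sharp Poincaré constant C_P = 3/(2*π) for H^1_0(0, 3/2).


||u||_L² / ||u'||_L² = 1/(2*π) < C_P = 3/(2*π).

u(x) = -1/2·sin(2*π·x), so u'(x) = -π*cos(2*π*x).
Writing u(x) = A·sin(kπx/L) with A = -1/2 and k = 3, use ∫_0^L sin²(kπx/L) dx = L/2 and ∫_0^L cos²(kπx/L) dx = L/2.
u² = 1/4·sin²(2*π·x) and (u')² = π^2·cos²(2*π·x), and each of sin², cos² integrates to L/2 = 3/4 over (0, 3/2).
∫_0^3/2 u² dx = 3/16, so ||u||_L² = sqrt(3)/4.
∫_0^3/2 (u')² dx = 3*π^2/4, so ||u'||_L² = sqrt(3)*π/2.
Ratio ||u||_L² / ||u'||_L² = 1/(2*π).
Sharp Poincaré constant on H^1_0(0, 3/2) is C_P = L/π = 3/(2*π), achieved by sin(2*π/3·x).
This is the k = 3 harmonic; the ratio L/(kπ) is strictly less than C_P = L/π, consistent with the sharp inequality ||u||_L² ≤ C_P ||u'||_L².


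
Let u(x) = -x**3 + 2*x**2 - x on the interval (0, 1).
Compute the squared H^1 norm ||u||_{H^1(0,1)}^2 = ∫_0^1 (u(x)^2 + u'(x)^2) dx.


||u||_{H^1}^2 = 1/7

The H^1 norm (squared) on an interval (0, L) is
  ||u||_{H^1}^2 = ∫_0^L u(x)^2 dx + ∫_0^L u'(x)^2 dx.
Compute u'(x) = -3*x**2 + 4*x - 1.
Then u(x)^2 = x**6 - 4*x**5 + 6*x**4 - 4*x**3 + x**2 and u'(x)^2 = 9*x**4 - 24*x**3 + 22*x**2 - 8*x + 1.
Integrate each monomial from 0 to 1 using ∫_0^1 c·x^n dx = c·1^(n+1)/(n+1):
  ∫_0^1 u(x)^2 dx = ∫_0^1 (x^6 - 4*x^5 + 6*x^4 - 4*x^3 + x^2) dx. Term by term:
    ∫_0^1 x^6 dx = 1/7;  ∫_0^1 -4*x^5 dx = -2/3;  ∫_0^1 6*x^4 dx = 6/5;
    ∫_0^1 -4*x^3 dx = -1;  ∫_0^1 x^2 dx = 1/3.
  Sum: 1/7 − 2/3 + 6/5 − 1 + 1/3 = 1/105.
  ∫_0^1 u'(x)^2 dx = ∫_0^1 (9*x^4 - 24*x^3 + 22*x^2 - 8*x + 1) dx. Term by term:
    ∫_0^1 9*x^4 dx = 9/5;  ∫_0^1 -24*x^3 dx = -6;  ∫_0^1 22*x^2 dx = 22/3;
    ∫_0^1 -8*x dx = -4;  ∫_0^1 1 dx = 1.
  Sum: 9/5 − 6 + 22/3 − 4 + 1 = 2/15.
Adding: ||u||_{H^1}^2 = 1/105 + 2/15 = 1/7.


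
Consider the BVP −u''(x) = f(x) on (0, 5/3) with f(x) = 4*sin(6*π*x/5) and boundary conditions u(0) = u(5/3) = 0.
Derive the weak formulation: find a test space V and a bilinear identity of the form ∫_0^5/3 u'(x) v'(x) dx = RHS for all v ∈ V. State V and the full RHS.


V = H^1_0(0, 5/3) (so v(0) = v(5/3) = 0); weak form: ∫_0^5/3 u'v' dx = ∫_0^5/3 (4*sin(6*π*x/5)) v dx for all v ∈ V.

Multiply both sides by a test function v and integrate from 0 to 5/3:
  ∫_0^5/3 −u''(x) v(x) dx = ∫_0^5/3 f(x) v(x) dx.
Integrate the LHS by parts once:
  ∫_0^5/3 −u'' v dx = −[u'(x) v(x)]_0^5/3 + ∫_0^5/3 u'(x) v'(x) dx.
Thus ∫_0^5/3 u'(x) v'(x) dx = ∫_0^5/3 f(x) v(x) dx + [u'(x) v(x)]_0^5/3.
Choose V so that boundary terms are either known or forced to vanish.
u is Dirichlet: u(0) = u(5/3) = 0. Let V = H^1_0(0, 5/3); then v(0) = v(5/3) = 0, and [u' v]_0^5/3 = 0.
Weak formulation: find u (satisfying any essential BC) such that ∫_0^5/3 u'(x) v'(x) dx = ∫_0^5/3 f v dx for all v ∈ V.
Substituting f(x) = 4*sin(6*π*x/5), the right-hand side is ∫_0^5/3 (4*sin(6*π*x/5)) v dx.
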